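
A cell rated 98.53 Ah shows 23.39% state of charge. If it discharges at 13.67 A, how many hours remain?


Step 1: remaining = SOC/100 * C_total = 23.39/100 * 98.53 = 23.046 Ah
Step 2: t = remaining / I = 23.046 / 13.67 = 1.686 hr

1.686 hr


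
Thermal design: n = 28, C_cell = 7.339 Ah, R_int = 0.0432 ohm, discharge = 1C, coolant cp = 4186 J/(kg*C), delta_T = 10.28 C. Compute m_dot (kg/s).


Step 1: I = 1 * 7.339 = 7.339 A
Step 2: Q_cell = I^2 * R = 7.339^2 * 0.0432 = 2.3268 W
Step 3: Q_total = 28 * 2.3268 = 65.15 W
Step 4: m_dot = Q_total / (cp * dT) = 65.15 / (4186 * 10.28) = 0.001514 kg/s

0.001514 kg/s


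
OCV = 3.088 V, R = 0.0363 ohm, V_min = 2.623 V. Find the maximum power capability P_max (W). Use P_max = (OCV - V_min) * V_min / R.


P_max = (OCV - V_min) * V_min / R = (3.088 - 2.623) * 2.623 / 0.0363 = 0.465 * 2.623 / 0.0363 = 33.60 W

33.60 W


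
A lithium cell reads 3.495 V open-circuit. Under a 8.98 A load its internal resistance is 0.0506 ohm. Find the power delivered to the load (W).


Step 1: V_terminal = OCV - I*R = 3.495 - 8.98 * 0.0506 = 3.0406 V
Step 2: P_out = V_terminal * I = 3.0406 * 8.98 = 27.30 W

27.30 W


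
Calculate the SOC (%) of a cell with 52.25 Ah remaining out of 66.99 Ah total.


SOC = (remaining / total) * 100 = (52.25 / 66.99) * 100 = 78.00%

78.00%


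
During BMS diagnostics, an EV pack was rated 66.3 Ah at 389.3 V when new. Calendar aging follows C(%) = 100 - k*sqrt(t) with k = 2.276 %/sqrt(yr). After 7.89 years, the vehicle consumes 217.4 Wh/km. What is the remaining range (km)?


Step 1: capacity retention = 100 - 2.276 * sqrt(7.89) = 100 - 2.276 * 2.8089 = 93.607%
Step 2: C_now = 66.3 * 93.607/100 = 62.061 Ah
Step 3: E_pack = V * C_now = 389.3 * 62.061 = 24160 Wh
Step 4: range = E_pack / consumption = 24160 / 217.4 = 111.1 km

111.1 km


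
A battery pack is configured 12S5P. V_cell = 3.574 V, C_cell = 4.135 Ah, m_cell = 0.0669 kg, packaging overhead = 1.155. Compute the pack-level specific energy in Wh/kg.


Step 1: V_pack = 12 * 3.574 = 42.888 V
Step 2: C_pack = 5 * 4.135 = 20.675 Ah
Step 3: E_pack = V_pack * C_pack = 42.888 * 20.675 = 886.71 Wh
Step 4: m_pack = 12 * 5 * 0.0669 * 1.155 = 4.6362 kg
Step 5: ED = E_pack / m_pack = 886.71 / 4.6362 = 191.3 Wh/kg

191.3 Wh/kg


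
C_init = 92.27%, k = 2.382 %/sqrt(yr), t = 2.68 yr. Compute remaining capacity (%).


sqrt(t) = sqrt(2.68) = 1.6371
C_final = 92.27 - 2.382 * 1.6371 = 88.37%

88.37%


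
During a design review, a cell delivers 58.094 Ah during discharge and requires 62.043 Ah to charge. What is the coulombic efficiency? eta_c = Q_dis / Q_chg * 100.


eta_c = Q_dis / Q_chg * 100 = 58.094 / 62.043 * 100 = 93.64%

93.64%


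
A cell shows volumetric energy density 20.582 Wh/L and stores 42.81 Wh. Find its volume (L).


V = E / ED = 42.81 / 20.582 = 2.080 L

2.080 L


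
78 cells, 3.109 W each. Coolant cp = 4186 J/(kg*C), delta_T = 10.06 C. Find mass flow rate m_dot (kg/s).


Q_total = 78 * 3.109 = 242.5 W
m_dot = Q_total / (cp * dT) = 242.5 / (4186 * 10.06) = 0.005759 kg/s

0.005759 kg/s


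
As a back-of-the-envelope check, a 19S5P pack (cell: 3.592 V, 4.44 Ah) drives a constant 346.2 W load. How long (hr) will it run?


Step 1: E_pack = Ns * V_cell * Np * C_cell = 19 * 3.592 * 5 * 4.44 = 1515.1 Wh
Step 2: t = E_pack / P = 1515.1 / 346.2 = 4.376 hr

4.376 hr


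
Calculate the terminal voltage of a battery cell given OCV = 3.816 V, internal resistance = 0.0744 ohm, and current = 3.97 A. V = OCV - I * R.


V = OCV - I*R = 3.816 - 3.97 * 0.0744 = 3.521 V

3.521 V


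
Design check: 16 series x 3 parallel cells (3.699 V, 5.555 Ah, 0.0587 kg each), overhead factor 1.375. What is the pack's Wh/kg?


Step 1: V_pack = 16 * 3.699 = 59.184 V
Step 2: C_pack = 3 * 5.555 = 16.665 Ah
Step 3: E_pack = V_pack * C_pack = 59.184 * 16.665 = 986.3 Wh
Step 4: m_pack = 16 * 3 * 0.0587 * 1.375 = 3.8742 kg
Step 5: ED = E_pack / m_pack = 986.3 / 3.8742 = 254.6 Wh/kg

254.6 Wh/kg


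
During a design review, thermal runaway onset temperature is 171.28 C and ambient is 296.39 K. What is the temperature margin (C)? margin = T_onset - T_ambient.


Convert: T_ambient = 296.39 K = 23.24 C
margin = 171.28 - 23.24 = 148.04 C

148.04 C


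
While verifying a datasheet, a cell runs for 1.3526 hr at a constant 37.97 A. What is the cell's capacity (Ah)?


C = I * t = 37.97 * 1.3526 = 51.36 Ah

51.36 Ah


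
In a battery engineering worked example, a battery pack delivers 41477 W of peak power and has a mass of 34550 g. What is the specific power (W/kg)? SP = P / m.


Convert: m = 34550 g = 34.55 kg
SP = P / m = 41477 / 34.55 = 1200 W/kg

1200 W/kg


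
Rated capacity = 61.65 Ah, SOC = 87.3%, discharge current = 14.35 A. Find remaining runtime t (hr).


Step 1: remaining = SOC/100 * C_total = 87.3/100 * 61.65 = 53.82 Ah
Step 2: t = remaining / I = 53.82 / 14.35 = 3.751 hr

3.751 hr


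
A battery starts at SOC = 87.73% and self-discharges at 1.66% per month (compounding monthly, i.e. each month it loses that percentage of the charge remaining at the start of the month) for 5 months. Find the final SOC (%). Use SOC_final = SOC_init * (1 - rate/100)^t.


decay = (1 - 1.66/100)^5 = 0.91971
SOC_final = 87.73 * 0.91971 = 80.69%

80.69%


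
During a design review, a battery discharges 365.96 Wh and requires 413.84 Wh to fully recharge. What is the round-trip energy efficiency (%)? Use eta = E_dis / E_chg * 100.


Round-trip efficiency = 365.96/413.84 * 100% = 88.43%

88.43%


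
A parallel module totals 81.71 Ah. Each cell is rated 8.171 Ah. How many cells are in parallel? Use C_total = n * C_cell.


n = C_total / C_cell = 81.71 / 8.171 = 10

10


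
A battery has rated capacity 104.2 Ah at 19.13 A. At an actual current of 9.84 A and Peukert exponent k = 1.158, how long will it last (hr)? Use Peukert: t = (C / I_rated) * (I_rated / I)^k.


Step 1: t_rated = C / I_rated = 104.2 / 19.13 = 5.4469 hr
Step 2: ratio = 19.13 / 9.84 = 1.9441
Step 3: ratio^k = 1.9441^1.158 = 2.1594
Step 4: t = t_rated * ratio^k = 5.4469 * 2.1594 = 11.76 hr

11.76 hr


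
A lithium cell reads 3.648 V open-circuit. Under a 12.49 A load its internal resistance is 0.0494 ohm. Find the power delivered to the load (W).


Step 1: V_terminal = OCV - I*R = 3.648 - 12.49 * 0.0494 = 3.031 V
Step 2: P_out = V_terminal * I = 3.031 * 12.49 = 37.86 W

37.86 W


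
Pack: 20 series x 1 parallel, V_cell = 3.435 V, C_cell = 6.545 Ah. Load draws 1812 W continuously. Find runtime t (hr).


Step 1: E_pack = Ns * V_cell * Np * C_cell = 20 * 3.435 * 1 * 6.545 = 449.64 Wh
Step 2: t = E_pack / P = 449.64 / 1812 = 0.2481 hr

0.2481 hr


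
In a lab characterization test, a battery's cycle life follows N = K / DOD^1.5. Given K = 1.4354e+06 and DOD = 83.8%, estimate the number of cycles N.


DOD^1.5 = 767.12
N = K / DOD^1.5 = 1.4354e+06 / 767.12 = 1871

1871 cycles


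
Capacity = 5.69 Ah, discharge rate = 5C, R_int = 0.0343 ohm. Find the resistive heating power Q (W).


Step 1: I = C_rate * capacity = 5 * 5.69 = 28.45 A
Step 2: Q = I^2 * R = 28.45^2 * 0.0343 = 809.4 * 0.0343 = 27.76 W

27.76 W


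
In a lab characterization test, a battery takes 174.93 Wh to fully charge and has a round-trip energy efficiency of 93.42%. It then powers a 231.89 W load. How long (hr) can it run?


Step 1: E_discharge = eta/100 * E_charge = 93.42/100 * 174.93 = 163.42 Wh
Step 2: t = E_discharge / P = 163.42 / 231.89 = 0.7047 hr

0.7047 hr


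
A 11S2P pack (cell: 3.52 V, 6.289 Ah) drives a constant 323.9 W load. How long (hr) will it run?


Step 1: E_pack = Ns * V_cell * Np * C_cell = 11 * 3.52 * 2 * 6.289 = 487.02 Wh
Step 2: t = E_pack / P = 487.02 / 323.9 = 1.504 hr

1.504 hr


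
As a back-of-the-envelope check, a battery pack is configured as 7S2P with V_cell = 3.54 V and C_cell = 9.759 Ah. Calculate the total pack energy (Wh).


V_pack = 7 * 3.54 = 24.78 V
C_pack = 2 * 9.759 = 19.518 Ah
E = V_pack * C_pack = 24.78 * 19.518 = 483.7 Wh

483.7 Wh


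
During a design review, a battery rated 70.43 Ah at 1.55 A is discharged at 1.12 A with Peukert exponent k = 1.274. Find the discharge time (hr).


Step 1: t_rated = C / I_rated = 70.43 / 1.55 = 45.439 hr
Step 2: ratio = 1.55 / 1.12 = 1.3839
Step 3: ratio^k = 1.3839^1.274 = 1.5128
Step 4: t = t_rated * ratio^k = 45.439 * 1.5128 = 68.74 hr

68.74 hr


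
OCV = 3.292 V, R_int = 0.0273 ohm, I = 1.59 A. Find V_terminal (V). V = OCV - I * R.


IR drop = 1.59 * 0.0273 = 0.043407 V
V = 3.292 - 0.043407 = 3.249 V

3.249 V


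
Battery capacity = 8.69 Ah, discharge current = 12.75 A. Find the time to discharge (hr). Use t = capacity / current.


t = capacity / current = 8.69 / 12.75 = 0.6816 hr

0.6816 hr


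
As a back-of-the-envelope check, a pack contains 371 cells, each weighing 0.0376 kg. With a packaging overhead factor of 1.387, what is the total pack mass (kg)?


m_pack = n * m_cell * overhead = 371 * 0.0376 * 1.387 = 19.35 kg

19.35 kg


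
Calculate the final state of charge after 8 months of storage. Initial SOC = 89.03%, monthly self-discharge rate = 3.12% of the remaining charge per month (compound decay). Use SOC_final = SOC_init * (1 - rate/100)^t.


Monthly retention factor = 1 - 3.12/100 = 0.9688
Over 8 months: factor^8 = 0.77602
SOC_final = 89.03 * 0.77602 = 69.09%

69.09%


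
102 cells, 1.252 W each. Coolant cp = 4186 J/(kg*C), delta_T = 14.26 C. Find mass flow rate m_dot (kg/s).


Q_total = 102 * 1.252 = 127.7 W
m_dot = Q_total / (cp * dT) = 127.7 / (4186 * 14.26) = 0.002139 kg/s

0.002139 kg/s


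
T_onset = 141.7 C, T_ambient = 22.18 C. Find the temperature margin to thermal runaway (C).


Safety margin = 141.7 C - 22.18 C = 119.52 C

119.52 C


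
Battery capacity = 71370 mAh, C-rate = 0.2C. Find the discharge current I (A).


Convert: capacity = 71370 mAh = 71.37 Ah
I = C_rate * capacity = 0.2 * 71.37 = 14.274 A

14.274 A


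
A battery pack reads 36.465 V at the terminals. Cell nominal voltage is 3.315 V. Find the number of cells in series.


Rearranging: n = V_pack / V_cell = 36.465 / 3.315 = 11 cells

11


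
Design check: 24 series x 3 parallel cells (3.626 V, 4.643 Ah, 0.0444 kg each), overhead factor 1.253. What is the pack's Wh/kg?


Step 1: V_pack = 24 * 3.626 = 87.024 V
Step 2: C_pack = 3 * 4.643 = 13.929 Ah
Step 3: E_pack = V_pack * C_pack = 87.024 * 13.929 = 1212.2 Wh
Step 4: m_pack = 24 * 3 * 0.0444 * 1.253 = 4.0056 kg
Step 5: ED = E_pack / m_pack = 1212.2 / 4.0056 = 302.6 Wh/kg

302.6 Wh/kg


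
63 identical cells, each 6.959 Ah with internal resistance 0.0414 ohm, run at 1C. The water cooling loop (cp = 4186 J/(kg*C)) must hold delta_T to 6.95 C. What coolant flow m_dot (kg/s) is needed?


Step 1: I = 1 * 6.959 = 6.959 A
Step 2: Q_cell = I^2 * R = 6.959^2 * 0.0414 = 2.0049 W
Step 3: Q_total = 63 * 2.0049 = 126.31 W
Step 4: m_dot = Q_total / (cp * dT) = 126.31 / (4186 * 6.95) = 0.004342 kg/s

0.004342 kg/s


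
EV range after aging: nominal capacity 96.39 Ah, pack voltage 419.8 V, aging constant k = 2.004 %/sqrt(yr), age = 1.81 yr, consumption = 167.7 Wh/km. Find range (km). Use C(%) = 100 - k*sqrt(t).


Step 1: capacity retention = 100 - 2.004 * sqrt(1.81) = 100 - 2.004 * 1.3454 = 97.304%
Step 2: C_now = 96.39 * 97.304/100 = 93.791 Ah
Step 3: E_pack = V * C_now = 419.8 * 93.791 = 39373 Wh
Step 4: range = E_pack / consumption = 39373 / 167.7 = 234.8 km

234.8 km


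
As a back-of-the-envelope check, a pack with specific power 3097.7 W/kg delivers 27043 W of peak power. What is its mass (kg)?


m = P / SP = 27043 / 3097.7 = 8.730 kg

8.730 kg


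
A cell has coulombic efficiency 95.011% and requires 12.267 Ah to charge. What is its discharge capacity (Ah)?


Q_dis = eta/100 * Q_chg = 95.011/100 * 12.267 = 11.65 Ah

11.65 Ah


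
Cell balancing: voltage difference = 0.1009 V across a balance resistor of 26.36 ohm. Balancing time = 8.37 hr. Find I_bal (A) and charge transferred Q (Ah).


I_bal = dV / R = 0.1009 / 26.36 = 0.0038278 A
Q = I_bal * t = 0.0038278 * 8.37 = 0.03204 Ah

I=0.0038278 A, Q=0.03204 Ah


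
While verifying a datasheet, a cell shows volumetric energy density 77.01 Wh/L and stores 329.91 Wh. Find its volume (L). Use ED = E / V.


V = E / ED = 329.91 / 77.01 = 4.284 L

4.284 L


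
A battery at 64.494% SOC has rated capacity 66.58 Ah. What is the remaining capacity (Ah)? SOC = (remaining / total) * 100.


remaining = SOC / 100 * total = 64.494 / 100 * 66.58 = 42.94 Ah

42.94 Ah


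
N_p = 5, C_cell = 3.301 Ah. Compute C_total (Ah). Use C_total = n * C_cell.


Parallel capacities add: 5 * 3.301 Ah = 16.505 Ah

16.505 Ah


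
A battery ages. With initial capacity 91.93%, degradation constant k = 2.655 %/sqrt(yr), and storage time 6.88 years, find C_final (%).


sqrt(t) = sqrt(6.88) = 2.623
C_final = 91.93 - 2.655 * 2.623 = 84.97%

84.97%


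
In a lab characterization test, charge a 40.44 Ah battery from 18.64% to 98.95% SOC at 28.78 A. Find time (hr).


delta_Ah = 40.44 * (98.95 - 18.64) / 100 = 32.477 Ah
t = delta_Ah / I = 32.477 / 28.78 = 1.128 hr

1.128 hr


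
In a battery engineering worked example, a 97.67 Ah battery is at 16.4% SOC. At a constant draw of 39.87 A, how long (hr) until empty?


Step 1: remaining = SOC/100 * C_total = 16.4/100 * 97.67 = 16.018 Ah
Step 2: t = remaining / I = 16.018 / 39.87 = 0.4018 hr

0.4018 hr


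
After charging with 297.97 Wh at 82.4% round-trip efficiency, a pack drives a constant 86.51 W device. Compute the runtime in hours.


Step 1: E_discharge = eta/100 * E_charge = 82.4/100 * 297.97 = 245.53 Wh
Step 2: t = E_discharge / P = 245.53 / 86.51 = 2.838 hr

2.838 hr


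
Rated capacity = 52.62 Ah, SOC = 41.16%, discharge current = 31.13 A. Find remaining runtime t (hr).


Step 1: remaining = SOC/100 * C_total = 41.16/100 * 52.62 = 21.658 Ah
Step 2: t = remaining / I = 21.658 / 31.13 = 0.6957 hr

0.6957 hr


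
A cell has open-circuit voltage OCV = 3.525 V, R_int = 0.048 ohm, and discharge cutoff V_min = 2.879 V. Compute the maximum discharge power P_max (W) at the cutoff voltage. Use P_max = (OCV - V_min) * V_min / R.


P_max = (OCV - V_min) * V_min / R = (3.525 - 2.879) * 2.879 / 0.048 = 0.646 * 2.879 / 0.048 = 38.75 W

38.75 W


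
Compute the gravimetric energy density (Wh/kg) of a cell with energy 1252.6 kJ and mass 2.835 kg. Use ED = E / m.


Convert: E = 1252.6 kJ = 347.94 Wh
ED = E / m = 347.94 / 2.835 = 122.7 Wh/kg

122.7 Wh/kg


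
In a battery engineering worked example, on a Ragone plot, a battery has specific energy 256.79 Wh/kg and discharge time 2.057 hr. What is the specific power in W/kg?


P_specific = E / t = 256.79 / 2.057 = 124.8 W/kg

124.8 W/kg


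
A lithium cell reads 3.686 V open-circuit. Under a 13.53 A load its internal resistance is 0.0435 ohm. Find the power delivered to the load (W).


Step 1: V_terminal = OCV - I*R = 3.686 - 13.53 * 0.0435 = 3.0974 V
Step 2: P_out = V_terminal * I = 3.0974 * 13.53 = 41.91 W

41.91 W


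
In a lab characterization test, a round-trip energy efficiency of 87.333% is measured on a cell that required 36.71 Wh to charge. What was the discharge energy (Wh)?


E_dis = eta/100 * E_chg = 87.333/100 * 36.71 = 32.06 Wh

32.06 Wh


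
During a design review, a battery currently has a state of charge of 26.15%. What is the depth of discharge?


Complement of SOC: DOD = 100% - 26.15% = 73.85%

73.85%


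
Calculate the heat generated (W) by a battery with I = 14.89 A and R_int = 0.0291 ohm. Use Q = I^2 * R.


I^2 = 221.71
Q = 221.71 * 0.0291 = 6.452 W

6.452 W


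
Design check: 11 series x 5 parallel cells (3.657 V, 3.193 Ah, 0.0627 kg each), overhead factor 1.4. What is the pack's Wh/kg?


Step 1: V_pack = 11 * 3.657 = 40.227 V
Step 2: C_pack = 5 * 3.193 = 15.965 Ah
Step 3: E_pack = V_pack * C_pack = 40.227 * 15.965 = 642.22 Wh
Step 4: m_pack = 11 * 5 * 0.0627 * 1.4 = 4.8279 kg
Step 5: ED = E_pack / m_pack = 642.22 / 4.8279 = 133.0 Wh/kg

133.0 Wh/kg


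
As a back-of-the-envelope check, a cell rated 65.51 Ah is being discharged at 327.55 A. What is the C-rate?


Rearranging: C_rate = 327.55 / 65.51 = 5C

5C


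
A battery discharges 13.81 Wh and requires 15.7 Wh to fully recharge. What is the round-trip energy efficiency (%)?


eta_e = E_dis / E_chg * 100 = 13.81 / 15.7 * 100 = 87.96%

87.96%


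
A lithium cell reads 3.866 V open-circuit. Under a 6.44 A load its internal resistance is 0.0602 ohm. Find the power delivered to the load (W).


Step 1: V_terminal = OCV - I*R = 3.866 - 6.44 * 0.0602 = 3.4783 V
Step 2: P_out = V_terminal * I = 3.4783 * 6.44 = 22.40 W

22.40 W


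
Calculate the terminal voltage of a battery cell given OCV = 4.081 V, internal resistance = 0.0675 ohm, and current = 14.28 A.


V = OCV - I*R = 4.081 - 14.28 * 0.0675 = 3.117 V

3.117 V


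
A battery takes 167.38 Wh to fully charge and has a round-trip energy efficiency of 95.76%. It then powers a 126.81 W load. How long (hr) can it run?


Step 1: E_discharge = eta/100 * E_charge = 95.76/100 * 167.38 = 160.28 Wh
Step 2: t = E_discharge / P = 160.28 / 126.81 = 1.264 hr

1.264 hr


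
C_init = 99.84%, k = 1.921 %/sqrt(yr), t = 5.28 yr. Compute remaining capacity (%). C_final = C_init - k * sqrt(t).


Step 1: sqrt(5.28 yr) = 2.2978
Step 2: drop = 1.921 * 2.2978 = 4.4141
Step 3: C_final = 99.84 - 4.4141 = 95.43%

95.43%


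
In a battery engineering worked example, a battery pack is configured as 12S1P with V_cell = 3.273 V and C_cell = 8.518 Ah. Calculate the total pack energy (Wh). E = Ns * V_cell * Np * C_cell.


V_pack = 12 * 3.273 = 39.276 V
C_pack = 1 * 8.518 = 8.518 Ah
E = V_pack * C_pack = 39.276 * 8.518 = 334.6 Wh

334.6 Wh


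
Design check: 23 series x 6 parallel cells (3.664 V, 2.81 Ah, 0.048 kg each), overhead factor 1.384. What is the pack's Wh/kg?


Step 1: V_pack = 23 * 3.664 = 84.272 V
Step 2: C_pack = 6 * 2.81 = 16.86 Ah
Step 3: E_pack = V_pack * C_pack = 84.272 * 16.86 = 1420.8 Wh
Step 4: m_pack = 23 * 6 * 0.048 * 1.384 = 9.1676 kg
Step 5: ED = E_pack / m_pack = 1420.8 / 9.1676 = 155.0 Wh/kg

155.0 Wh/kg


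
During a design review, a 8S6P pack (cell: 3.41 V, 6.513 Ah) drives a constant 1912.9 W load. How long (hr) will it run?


Step 1: E_pack = Ns * V_cell * Np * C_cell = 8 * 3.41 * 6 * 6.513 = 1066 Wh
Step 2: t = E_pack / P = 1066 / 1912.9 = 0.5573 hr

0.5573 hr


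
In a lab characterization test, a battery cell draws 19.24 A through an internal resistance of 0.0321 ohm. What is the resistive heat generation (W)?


Q = I^2 * R = 19.24^2 * 0.0321 = 11.88 W

11.88 W


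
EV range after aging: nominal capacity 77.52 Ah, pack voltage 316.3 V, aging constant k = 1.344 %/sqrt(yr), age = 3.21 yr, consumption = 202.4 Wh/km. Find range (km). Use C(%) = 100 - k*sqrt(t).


Step 1: capacity retention = 100 - 1.344 * sqrt(3.21) = 100 - 1.344 * 1.7916 = 97.592%
Step 2: C_now = 77.52 * 97.592/100 = 75.653 Ah
Step 3: E_pack = V * C_now = 316.3 * 75.653 = 23929 Wh
Step 4: range = E_pack / consumption = 23929 / 202.4 = 118.2 km

118.2 km


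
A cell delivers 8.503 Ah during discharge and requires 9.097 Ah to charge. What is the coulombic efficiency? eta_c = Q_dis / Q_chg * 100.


Coulombic efficiency = 8.503/9.097 * 100% = 93.47%

93.47%


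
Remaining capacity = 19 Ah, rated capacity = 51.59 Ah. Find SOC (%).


SOC% = 19 / 51.59 * 100 = 36.83%

36.83%


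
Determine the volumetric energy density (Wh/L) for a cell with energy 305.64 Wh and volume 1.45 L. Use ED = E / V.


ED = E / V = 305.64 / 1.45 = 210.8 Wh/L

210.8 Wh/L


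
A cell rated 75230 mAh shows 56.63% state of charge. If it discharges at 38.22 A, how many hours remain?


Convert: C_total = 75230 mAh = 75.23 Ah
Step 1: remaining = SOC/100 * C_total = 56.63/100 * 75.23 = 42.603 Ah
Step 2: t = remaining / I = 42.603 / 38.22 = 1.115 hr

1.115 hr


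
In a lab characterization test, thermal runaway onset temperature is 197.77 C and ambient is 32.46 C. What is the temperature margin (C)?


Safety margin = 197.77 C - 32.46 C = 165.31 C

165.31 C


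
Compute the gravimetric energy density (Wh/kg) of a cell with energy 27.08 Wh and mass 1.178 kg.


Specific energy = 27.08 Wh / 1.178 kg = 22.99 Wh/kg

22.99 Wh/kg


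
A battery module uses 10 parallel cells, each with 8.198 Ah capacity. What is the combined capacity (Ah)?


C_total = 10 * 8.198 = 81.98 Ah

81.98 Ah


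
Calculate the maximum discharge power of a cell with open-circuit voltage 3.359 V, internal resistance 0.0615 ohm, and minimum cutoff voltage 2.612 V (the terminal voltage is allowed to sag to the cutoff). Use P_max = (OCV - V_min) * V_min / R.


P_max = (OCV - V_min) * V_min / R = (3.359 - 2.612) * 2.612 / 0.0615 = 0.747 * 2.612 / 0.0615 = 31.73 W

31.73 W


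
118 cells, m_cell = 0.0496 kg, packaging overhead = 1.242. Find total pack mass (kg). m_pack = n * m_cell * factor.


Cell mass sum = 118 * 0.0496 = 5.8528 kg
With overhead 1.242: m_pack = 5.8528 * 1.242 = 7.269 kg

7.269 kg


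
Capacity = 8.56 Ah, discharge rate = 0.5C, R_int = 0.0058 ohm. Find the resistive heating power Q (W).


Step 1: I = C_rate * capacity = 0.5 * 8.56 = 4.28 A
Step 2: Q = I^2 * R = 4.28^2 * 0.0058 = 18.318 * 0.0058 = 0.1062 W

0.1062 W


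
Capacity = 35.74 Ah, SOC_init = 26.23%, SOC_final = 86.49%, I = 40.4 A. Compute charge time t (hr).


delta_Ah = 35.74 * (86.49 - 26.23) / 100 = 21.537 Ah
t = delta_Ah / I = 21.537 / 40.4 = 0.5331 hr

0.5331 hr


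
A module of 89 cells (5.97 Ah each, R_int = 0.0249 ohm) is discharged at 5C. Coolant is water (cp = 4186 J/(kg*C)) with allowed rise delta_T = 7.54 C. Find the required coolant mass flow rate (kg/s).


Step 1: I = 5 * 5.97 = 29.85 A
Step 2: Q_cell = I^2 * R = 29.85^2 * 0.0249 = 22.186 W
Step 3: Q_total = 89 * 22.186 = 1974.6 W
Step 4: m_dot = Q_total / (cp * dT) = 1974.6 / (4186 * 7.54) = 0.06256 kg/s

0.06256 kg/s


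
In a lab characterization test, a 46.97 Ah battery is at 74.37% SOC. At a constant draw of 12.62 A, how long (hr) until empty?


Step 1: remaining = SOC/100 * C_total = 74.37/100 * 46.97 = 34.932 Ah
Step 2: t = remaining / I = 34.932 / 12.62 = 2.768 hr

2.768 hr


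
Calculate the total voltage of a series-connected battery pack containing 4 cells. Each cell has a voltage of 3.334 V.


With 4 cells in series at 3.334 V each, V_pack = 13.336 V

13.336 V


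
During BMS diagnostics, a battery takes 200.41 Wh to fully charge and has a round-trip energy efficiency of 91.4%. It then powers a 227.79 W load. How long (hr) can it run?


Step 1: E_discharge = eta/100 * E_charge = 91.4/100 * 200.41 = 183.17 Wh
Step 2: t = E_discharge / P = 183.17 / 227.79 = 0.8041 hr

0.8041 hr


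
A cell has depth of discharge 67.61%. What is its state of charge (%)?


SOC = 100 - DOD = 100 - 67.61 = 32.39%

32.39%


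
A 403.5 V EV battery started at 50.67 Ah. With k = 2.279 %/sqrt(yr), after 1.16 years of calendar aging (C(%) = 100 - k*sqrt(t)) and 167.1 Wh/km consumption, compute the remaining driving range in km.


Step 1: capacity retention = 100 - 2.279 * sqrt(1.16) = 100 - 2.279 * 1.077 = 97.546%
Step 2: C_now = 50.67 * 97.546/100 = 49.427 Ah
Step 3: E_pack = V * C_now = 403.5 * 49.427 = 19944 Wh
Step 4: range = E_pack / consumption = 19944 / 167.1 = 119.4 km

119.4 km


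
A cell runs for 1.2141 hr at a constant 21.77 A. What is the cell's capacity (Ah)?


C = I * t = 21.77 * 1.2141 = 26.43 Ah

26.43 Ah


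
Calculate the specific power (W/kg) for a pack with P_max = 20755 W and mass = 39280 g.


Convert: m = 39280 g = 39.28 kg
Specific power = 20755 W / 39.28 kg = 528.4 W/kg

528.4 W/kg


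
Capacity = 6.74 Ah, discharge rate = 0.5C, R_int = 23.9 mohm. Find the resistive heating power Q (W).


Convert: R = 23.9 mohm = 0.0239 ohm
Step 1: I = C_rate * capacity = 0.5 * 6.74 = 3.37 A
Step 2: Q = I^2 * R = 3.37^2 * 0.0239 = 11.357 * 0.0239 = 0.2714 W

0.2714 W


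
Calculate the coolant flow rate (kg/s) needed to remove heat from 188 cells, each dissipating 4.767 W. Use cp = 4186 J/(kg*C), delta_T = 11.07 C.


Q_total = 188 * 4.767 = 896.2 W
m_dot = Q_total / (cp * dT) = 896.2 / (4186 * 11.07) = 0.01934 kg/s

0.01934 kg/s


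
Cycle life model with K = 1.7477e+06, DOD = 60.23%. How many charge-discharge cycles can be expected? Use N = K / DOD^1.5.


Step 1: DOD^1.5 = 60.23^1.5 = 467.43
Step 2: N = 1.7477e+06 / 467.43 = 3739 cycles

3739 cycles


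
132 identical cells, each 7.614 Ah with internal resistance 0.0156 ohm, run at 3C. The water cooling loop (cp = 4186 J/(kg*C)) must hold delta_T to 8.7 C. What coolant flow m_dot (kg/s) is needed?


Step 1: I = 3 * 7.614 = 22.842 A
Step 2: Q_cell = I^2 * R = 22.842^2 * 0.0156 = 8.1394 W
Step 3: Q_total = 132 * 8.1394 = 1074.4 W
Step 4: m_dot = Q_total / (cp * dT) = 1074.4 / (4186 * 8.7) = 0.02950 kg/s

0.02950 kg/s


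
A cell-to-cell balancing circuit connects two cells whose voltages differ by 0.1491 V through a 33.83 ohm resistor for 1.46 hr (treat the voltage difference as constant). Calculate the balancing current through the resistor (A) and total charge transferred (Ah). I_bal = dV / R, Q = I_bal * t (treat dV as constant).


I_bal = dV / R = 0.1491 / 33.83 = 0.0044073 A
Q = I_bal * t = 0.0044073 * 1.46 = 0.006435 Ah

I=0.0044073 A, Q=0.006435 Ah


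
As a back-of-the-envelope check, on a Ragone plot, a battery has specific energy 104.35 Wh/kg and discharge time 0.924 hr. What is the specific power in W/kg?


P_specific = E / t = 104.35 / 0.924 = 112.9 W/kg

112.9 W/kg


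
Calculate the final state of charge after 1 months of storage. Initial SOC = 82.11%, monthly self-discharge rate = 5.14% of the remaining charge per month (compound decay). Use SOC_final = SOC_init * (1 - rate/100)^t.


decay = (1 - 5.14/100)^1 = 0.9486
SOC_final = 82.11 * 0.9486 = 77.89%

77.89%


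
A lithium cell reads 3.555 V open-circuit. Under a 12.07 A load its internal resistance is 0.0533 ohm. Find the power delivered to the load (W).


Step 1: V_terminal = OCV - I*R = 3.555 - 12.07 * 0.0533 = 2.9117 V
Step 2: P_out = V_terminal * I = 2.9117 * 12.07 = 35.14 W

35.14 W


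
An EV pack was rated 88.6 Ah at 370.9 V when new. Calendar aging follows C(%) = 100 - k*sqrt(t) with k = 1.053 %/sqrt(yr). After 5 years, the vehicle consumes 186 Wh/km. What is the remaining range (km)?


Step 1: capacity retention = 100 - 1.053 * sqrt(5) = 100 - 1.053 * 2.2361 = 97.645%
Step 2: C_now = 88.6 * 97.645/100 = 86.513 Ah
Step 3: E_pack = V * C_now = 370.9 * 86.513 = 32088 Wh
Step 4: range = E_pack / consumption = 32088 / 186 = 172.5 km

172.5 km


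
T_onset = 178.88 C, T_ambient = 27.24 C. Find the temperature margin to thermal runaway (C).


margin = T_onset - T_ambient = 178.88 - 27.24 = 151.64 C

151.64 C


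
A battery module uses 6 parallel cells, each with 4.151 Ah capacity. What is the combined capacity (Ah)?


Parallel capacities add: 6 * 4.151 Ah = 24.906 Ah

24.906 Ah


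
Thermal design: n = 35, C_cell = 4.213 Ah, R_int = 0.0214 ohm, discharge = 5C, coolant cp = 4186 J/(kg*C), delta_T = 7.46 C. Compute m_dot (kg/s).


Step 1: I = 5 * 4.213 = 21.065 A
Step 2: Q_cell = I^2 * R = 21.065^2 * 0.0214 = 9.4959 W
Step 3: Q_total = 35 * 9.4959 = 332.36 W
Step 4: m_dot = Q_total / (cp * dT) = 332.36 / (4186 * 7.46) = 0.01064 kg/s

0.01064 kg/s


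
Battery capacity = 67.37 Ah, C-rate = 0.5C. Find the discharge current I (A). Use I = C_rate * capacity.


At 0.5C: I = 0.5 * 67.37 Ah = 33.685 A

33.685 A


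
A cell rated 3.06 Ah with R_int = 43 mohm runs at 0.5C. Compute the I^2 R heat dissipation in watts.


Convert: R = 43 mohm = 0.043 ohm
Step 1: I = C_rate * capacity = 0.5 * 3.06 = 1.53 A
Step 2: Q = I^2 * R = 1.53^2 * 0.043 = 2.3409 * 0.043 = 0.1007 W

0.1007 W


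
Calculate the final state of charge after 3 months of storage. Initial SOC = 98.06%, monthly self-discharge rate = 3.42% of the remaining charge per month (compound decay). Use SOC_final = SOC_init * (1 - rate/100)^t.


decay = (1 - 3.42/100)^3 = 0.90087
SOC_final = 98.06 * 0.90087 = 88.34%

88.34%


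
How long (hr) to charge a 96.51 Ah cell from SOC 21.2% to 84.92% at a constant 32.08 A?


Step 1: dSOC = 84.92% - 21.2% = 63.72%
Step 2: delta_Ah = 96.51 * 63.72 / 100 = 61.496 Ah
Step 3: t = 61.496 / 32.08 = 1.917 hr

1.917 hr


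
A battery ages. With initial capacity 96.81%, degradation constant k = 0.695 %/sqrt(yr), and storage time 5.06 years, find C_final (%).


sqrt(t) = sqrt(5.06) = 2.2494
C_final = 96.81 - 0.695 * 2.2494 = 95.25%

95.25%


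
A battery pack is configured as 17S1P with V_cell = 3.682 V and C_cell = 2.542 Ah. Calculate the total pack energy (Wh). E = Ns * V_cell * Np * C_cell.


V_pack = 17 * 3.682 = 62.594 V
C_pack = 1 * 2.542 = 2.542 Ah
E = V_pack * C_pack = 62.594 * 2.542 = 159.1 Wh

159.1 Wh


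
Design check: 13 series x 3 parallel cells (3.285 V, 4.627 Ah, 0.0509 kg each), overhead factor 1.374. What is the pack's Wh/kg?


Step 1: V_pack = 13 * 3.285 = 42.705 V
Step 2: C_pack = 3 * 4.627 = 13.881 Ah
Step 3: E_pack = V_pack * C_pack = 42.705 * 13.881 = 592.79 Wh
Step 4: m_pack = 13 * 3 * 0.0509 * 1.374 = 2.7275 kg
Step 5: ED = E_pack / m_pack = 592.79 / 2.7275 = 217.3 Wh/kg

217.3 Wh/kg


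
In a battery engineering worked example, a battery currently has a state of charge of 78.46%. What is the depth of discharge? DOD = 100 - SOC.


Complement of SOC: DOD = 100% - 78.46% = 21.54%

21.54%


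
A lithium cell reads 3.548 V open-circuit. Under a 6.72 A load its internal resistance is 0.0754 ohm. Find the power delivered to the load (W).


Step 1: V_terminal = OCV - I*R = 3.548 - 6.72 * 0.0754 = 3.0413 V
Step 2: P_out = V_terminal * I = 3.0413 * 6.72 = 20.44 W

20.44 W


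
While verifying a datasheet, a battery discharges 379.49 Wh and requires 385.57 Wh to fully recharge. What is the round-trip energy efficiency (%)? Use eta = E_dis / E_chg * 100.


eta_e = E_dis / E_chg * 100 = 379.49 / 385.57 * 100 = 98.42%

98.42%


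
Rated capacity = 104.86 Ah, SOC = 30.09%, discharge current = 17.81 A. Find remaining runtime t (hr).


Step 1: remaining = SOC/100 * C_total = 30.09/100 * 104.86 = 31.552 Ah
Step 2: t = remaining / I = 31.552 / 17.81 = 1.772 hr

1.772 hr


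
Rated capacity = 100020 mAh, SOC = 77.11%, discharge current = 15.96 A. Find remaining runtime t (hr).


Convert: C_total = 100020 mAh = 100.02 Ah
Step 1: remaining = SOC/100 * C_total = 77.11/100 * 100.02 = 77.125 Ah
Step 2: t = remaining / I = 77.125 / 15.96 = 4.832 hr

4.832 hr


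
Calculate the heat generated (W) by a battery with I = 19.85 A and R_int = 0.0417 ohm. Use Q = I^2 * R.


I^2 = 394.02
Q = 394.02 * 0.0417 = 16.43 W

16.43 W


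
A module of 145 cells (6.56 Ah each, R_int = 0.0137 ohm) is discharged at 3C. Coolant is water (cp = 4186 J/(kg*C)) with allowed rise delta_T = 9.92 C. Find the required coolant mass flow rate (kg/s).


Step 1: I = 3 * 6.56 = 19.68 A
Step 2: Q_cell = I^2 * R = 19.68^2 * 0.0137 = 5.306 W
Step 3: Q_total = 145 * 5.306 = 769.37 W
Step 4: m_dot = Q_total / (cp * dT) = 769.37 / (4186 * 9.92) = 0.01853 kg/s

0.01853 kg/s


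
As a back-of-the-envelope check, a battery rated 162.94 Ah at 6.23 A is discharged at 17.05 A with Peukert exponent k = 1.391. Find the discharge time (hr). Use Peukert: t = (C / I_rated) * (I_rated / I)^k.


t_rated = C / I_rated = 162.94 / 6.23 = 26.154 hr
(I_rated/I)^k = (0.3654)^1.391 = 0.2465
t = t_rated * (I_rated/I)^k = 26.154 * 0.2465 = 6.447 hr

6.447 hr


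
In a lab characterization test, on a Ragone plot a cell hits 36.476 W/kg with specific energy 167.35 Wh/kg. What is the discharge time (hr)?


t = E / P = 167.35 / 36.476 = 4.588 hr

4.588 hr


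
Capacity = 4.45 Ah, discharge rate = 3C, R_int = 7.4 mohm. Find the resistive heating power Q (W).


Convert: R = 7.4 mohm = 0.0074 ohm
Step 1: I = C_rate * capacity = 3 * 4.45 = 13.35 A
Step 2: Q = I^2 * R = 13.35^2 * 0.0074 = 178.22 * 0.0074 = 1.319 W

1.319 W


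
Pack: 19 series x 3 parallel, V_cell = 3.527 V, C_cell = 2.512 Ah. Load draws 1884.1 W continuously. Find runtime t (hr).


Step 1: E_pack = Ns * V_cell * Np * C_cell = 19 * 3.527 * 3 * 2.512 = 505.01 Wh
Step 2: t = E_pack / P = 505.01 / 1884.1 = 0.2680 hr

0.2680 hr


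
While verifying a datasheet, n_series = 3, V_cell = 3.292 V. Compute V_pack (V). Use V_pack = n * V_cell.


V_pack = n * V_cell = 3 * 3.292 = 9.876 V

9.876 V


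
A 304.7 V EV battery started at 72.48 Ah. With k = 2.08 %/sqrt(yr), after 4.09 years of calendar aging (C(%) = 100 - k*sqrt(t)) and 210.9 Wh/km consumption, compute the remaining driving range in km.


Step 1: capacity retention = 100 - 2.08 * sqrt(4.09) = 100 - 2.08 * 2.0224 = 95.793%
Step 2: C_now = 72.48 * 95.793/100 = 69.431 Ah
Step 3: E_pack = V * C_now = 304.7 * 69.431 = 21156 Wh
Step 4: range = E_pack / consumption = 21156 / 210.9 = 100.3 km

100.3 km


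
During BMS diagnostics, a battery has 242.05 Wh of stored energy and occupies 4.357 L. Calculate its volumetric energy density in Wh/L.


Volumetric ED = 242.05 Wh / 4.357 L = 55.55 Wh/L

55.55 Wh/L


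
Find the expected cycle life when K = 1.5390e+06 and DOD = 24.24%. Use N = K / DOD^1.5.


DOD^1.5 = 119.34
N = K / DOD^1.5 = 1.5390e+06 / 119.34 = 12900

12900 cycles


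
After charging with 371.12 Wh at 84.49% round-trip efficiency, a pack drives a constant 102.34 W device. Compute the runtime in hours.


Step 1: E_discharge = eta/100 * E_charge = 84.49/100 * 371.12 = 313.56 Wh
Step 2: t = E_discharge / P = 313.56 / 102.34 = 3.064 hr

3.064 hr


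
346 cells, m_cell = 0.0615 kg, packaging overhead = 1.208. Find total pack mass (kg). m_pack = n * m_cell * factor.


Cell mass sum = 346 * 0.0615 = 21.279 kg
With overhead 1.208: m_pack = 21.279 * 1.208 = 25.71 kg

25.71 kg


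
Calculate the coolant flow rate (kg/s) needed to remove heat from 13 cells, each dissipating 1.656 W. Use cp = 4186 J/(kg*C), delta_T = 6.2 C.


Q_total = 13 * 1.656 = 21.528 W
m_dot = Q_total / (cp * dT) = 21.528 / (4186 * 6.2) = 8.295e-04 kg/s

8.295e-04 kg/s


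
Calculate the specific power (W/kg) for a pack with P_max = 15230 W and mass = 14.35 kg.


Specific power = 15230 W / 14.35 kg = 1061 W/kg

1061 W/kg


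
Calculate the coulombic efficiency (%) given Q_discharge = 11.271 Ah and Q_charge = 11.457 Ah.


eta_c = Q_dis / Q_chg * 100 = 11.271 / 11.457 * 100 = 98.38%

98.38%


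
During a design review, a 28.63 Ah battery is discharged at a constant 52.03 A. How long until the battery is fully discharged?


t = capacity / current = 28.63 / 52.03 = 0.5503 hr

0.5503 hr


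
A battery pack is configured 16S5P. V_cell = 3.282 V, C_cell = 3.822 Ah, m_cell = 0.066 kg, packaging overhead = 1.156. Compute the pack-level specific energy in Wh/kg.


Step 1: V_pack = 16 * 3.282 = 52.512 V
Step 2: C_pack = 5 * 3.822 = 19.11 Ah
Step 3: E_pack = V_pack * C_pack = 52.512 * 19.11 = 1003.5 Wh
Step 4: m_pack = 16 * 5 * 0.066 * 1.156 = 6.1037 kg
Step 5: ED = E_pack / m_pack = 1003.5 / 6.1037 = 164.4 Wh/kg

164.4 Wh/kg


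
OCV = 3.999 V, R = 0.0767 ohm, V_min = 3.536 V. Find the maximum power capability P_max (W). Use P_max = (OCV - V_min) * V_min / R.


P_max = (OCV - V_min) * V_min / R = (3.999 - 3.536) * 3.536 / 0.0767 = 0.463 * 3.536 / 0.0767 = 21.35 W

21.35 W


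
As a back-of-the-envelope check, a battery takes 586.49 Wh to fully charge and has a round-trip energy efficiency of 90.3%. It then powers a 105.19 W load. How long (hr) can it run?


Step 1: E_discharge = eta/100 * E_charge = 90.3/100 * 586.49 = 529.6 Wh
Step 2: t = E_discharge / P = 529.6 / 105.19 = 5.035 hr

5.035 hr


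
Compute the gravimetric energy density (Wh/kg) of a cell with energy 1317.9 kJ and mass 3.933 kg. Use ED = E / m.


Convert: E = 1317.9 kJ = 366.08 Wh
ED = E / m = 366.08 / 3.933 = 93.08 Wh/kg

93.08 Wh/kg


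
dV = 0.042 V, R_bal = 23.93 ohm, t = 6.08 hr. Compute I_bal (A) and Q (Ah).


I_bal = dV / R = 0.042 / 23.93 = 0.0017551 A
Q = I_bal * t = 0.0017551 * 6.08 = 0.01067 Ah

I=0.0017551 A, Q=0.01067 Ah


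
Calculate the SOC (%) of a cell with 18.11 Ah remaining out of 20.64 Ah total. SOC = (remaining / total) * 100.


SOC = (remaining / total) * 100 = (18.11 / 20.64) * 100 = 87.74%

87.74%


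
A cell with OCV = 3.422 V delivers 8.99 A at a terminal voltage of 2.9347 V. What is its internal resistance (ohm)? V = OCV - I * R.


R = (OCV - V) / I = (3.422 - 2.9347) / 8.99 = 0.05420 ohm

0.05420 ohm


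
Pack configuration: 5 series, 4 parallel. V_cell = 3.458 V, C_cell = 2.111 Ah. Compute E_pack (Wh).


E = Ns * Vcell * Np * Ccell = 5 * 3.458 * 4 * 2.111 = 146.0 Wh

146.0 Wh


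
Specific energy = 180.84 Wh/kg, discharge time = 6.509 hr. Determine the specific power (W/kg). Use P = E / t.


Specific power = 180.84 Wh/kg / 6.509 hr = 27.78 W/kg

27.78 W/kg


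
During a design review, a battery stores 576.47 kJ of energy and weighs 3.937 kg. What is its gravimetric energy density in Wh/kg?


Convert: E = 576.47 kJ = 160.13 Wh
ED = E / m = 160.13 / 3.937 = 40.67 Wh/kg

40.67 Wh/kg


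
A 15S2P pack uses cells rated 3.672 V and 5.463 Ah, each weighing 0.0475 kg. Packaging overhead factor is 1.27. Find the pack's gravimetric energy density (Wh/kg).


Step 1: V_pack = 15 * 3.672 = 55.08 V
Step 2: C_pack = 2 * 5.463 = 10.926 Ah
Step 3: E_pack = V_pack * C_pack = 55.08 * 10.926 = 601.8 Wh
Step 4: m_pack = 15 * 2 * 0.0475 * 1.27 = 1.8098 kg
Step 5: ED = E_pack / m_pack = 601.8 / 1.8098 = 332.5 Wh/kg

332.5 Wh/kg


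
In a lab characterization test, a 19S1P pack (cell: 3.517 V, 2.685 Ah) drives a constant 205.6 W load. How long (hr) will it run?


Step 1: E_pack = Ns * V_cell * Np * C_cell = 19 * 3.517 * 1 * 2.685 = 179.42 Wh
Step 2: t = E_pack / P = 179.42 / 205.6 = 0.8727 hr

0.8727 hr


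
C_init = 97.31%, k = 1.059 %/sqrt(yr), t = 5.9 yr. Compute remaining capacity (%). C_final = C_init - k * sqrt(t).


Step 1: sqrt(5.9 yr) = 2.429
Step 2: drop = 1.059 * 2.429 = 2.5723
Step 3: C_final = 97.31 - 2.5723 = 94.74%

94.74%


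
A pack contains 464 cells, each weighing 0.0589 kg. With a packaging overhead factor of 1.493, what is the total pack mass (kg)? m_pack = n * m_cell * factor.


m_pack = n * m_cell * overhead = 464 * 0.0589 * 1.493 = 40.80 kg

40.80 kg


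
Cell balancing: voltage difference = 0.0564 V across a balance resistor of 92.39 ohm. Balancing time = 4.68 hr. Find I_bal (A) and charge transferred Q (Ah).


First, Ohm's law: I_bal = 0.0564 V / 92.39 ohm = 6.1046e-04 A
Then Q = I * t = 6.1046e-04 A * 4.68 hr = 0.002857 Ah

I=6.1046e-04 A, Q=0.002857 Ah


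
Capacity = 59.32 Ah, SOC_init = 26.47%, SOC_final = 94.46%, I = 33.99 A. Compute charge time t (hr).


Step 1: dSOC = 94.46% - 26.47% = 67.99%
Step 2: delta_Ah = 59.32 * 67.99 / 100 = 40.332 Ah
Step 3: t = 40.332 / 33.99 = 1.187 hr

1.187 hr


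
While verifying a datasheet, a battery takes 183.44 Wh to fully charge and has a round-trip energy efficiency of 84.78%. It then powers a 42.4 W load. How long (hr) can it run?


Step 1: E_discharge = eta/100 * E_charge = 84.78/100 * 183.44 = 155.52 Wh
Step 2: t = E_discharge / P = 155.52 / 42.4 = 3.668 hr

3.668 hr


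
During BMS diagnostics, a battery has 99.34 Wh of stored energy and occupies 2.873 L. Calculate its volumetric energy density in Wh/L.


ED = E / V = 99.34 / 2.873 = 34.58 Wh/L

34.58 Wh/L


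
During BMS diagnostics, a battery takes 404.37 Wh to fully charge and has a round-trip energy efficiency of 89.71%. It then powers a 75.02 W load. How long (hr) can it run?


Step 1: E_discharge = eta/100 * E_charge = 89.71/100 * 404.37 = 362.76 Wh
Step 2: t = E_discharge / P = 362.76 / 75.02 = 4.836 hr

4.836 hr
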